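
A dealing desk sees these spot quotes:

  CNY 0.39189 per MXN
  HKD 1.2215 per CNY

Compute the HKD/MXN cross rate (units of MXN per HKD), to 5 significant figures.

1 HKD ÷ 1.2215 = 0.818666 CNY
0.818666 CNY ÷ 0.39189 = 2.08902 MXN

HKD/MXN = 2.0890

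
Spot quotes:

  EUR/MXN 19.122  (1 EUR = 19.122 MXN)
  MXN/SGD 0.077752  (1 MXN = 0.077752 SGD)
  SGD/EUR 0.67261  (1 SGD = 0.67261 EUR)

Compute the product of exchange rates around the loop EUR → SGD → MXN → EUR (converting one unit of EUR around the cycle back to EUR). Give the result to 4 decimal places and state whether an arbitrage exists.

Around EUR → SGD → MXN → EUR: 1 ÷ 0.67261 ÷ 0.077752 ÷ 19.122 = 0.999981
Product ≈ 1 (deviation 0.002%, within rounding noise).

1.0000 (no arbitrage)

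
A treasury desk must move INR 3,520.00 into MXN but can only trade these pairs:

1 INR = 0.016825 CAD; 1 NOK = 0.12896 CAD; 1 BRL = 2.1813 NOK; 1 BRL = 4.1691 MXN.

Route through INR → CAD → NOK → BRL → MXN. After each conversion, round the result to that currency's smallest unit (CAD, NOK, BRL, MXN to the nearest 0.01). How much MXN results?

MXN 877.68

INR 3,520.00 × 0.016825 = CAD 59.22
CAD 59.22 ÷ 0.12896 = NOK 459.21
NOK 459.21 ÷ 2.1813 = BRL 210.52
BRL 210.52 × 4.1691 = MXN 877.68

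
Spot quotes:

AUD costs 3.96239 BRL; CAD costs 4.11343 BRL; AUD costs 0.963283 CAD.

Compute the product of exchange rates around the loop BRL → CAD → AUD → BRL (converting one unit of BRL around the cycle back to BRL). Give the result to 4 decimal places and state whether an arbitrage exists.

Around BRL → CAD → AUD → BRL: 1 ÷ 4.11343 ÷ 0.963283 × 3.96239 = 0.999998
Product ≈ 1 (deviation 0.000%, within rounding noise).

1.0000 (no arbitrage)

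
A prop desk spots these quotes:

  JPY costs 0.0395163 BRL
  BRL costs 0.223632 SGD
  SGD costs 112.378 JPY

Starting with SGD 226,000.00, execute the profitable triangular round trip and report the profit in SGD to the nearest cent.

Profitable loop is SGD → BRL → JPY → SGD:
SGD 226,000.00 ÷ 0.223632 = BRL 1,010,588.82
BRL 1,010,588.82 ÷ 0.0395163 = JPY 25,573,974
JPY 25,573,974 ÷ 112.378 = SGD 227,571.00
Profit = SGD 227,571.00 − SGD 226,000.00

Profit: SGD 1,571.00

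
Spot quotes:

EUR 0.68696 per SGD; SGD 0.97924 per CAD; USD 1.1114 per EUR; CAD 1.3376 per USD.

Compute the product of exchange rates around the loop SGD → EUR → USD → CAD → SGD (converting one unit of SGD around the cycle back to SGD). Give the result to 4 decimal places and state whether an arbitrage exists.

1.0000 (no arbitrage)

Around SGD → EUR → USD → CAD → SGD: 1 × 0.68696 × 1.1114 × 1.3376 × 0.97924 = 1.000040
Product ≈ 1 (deviation 0.004%, within rounding noise).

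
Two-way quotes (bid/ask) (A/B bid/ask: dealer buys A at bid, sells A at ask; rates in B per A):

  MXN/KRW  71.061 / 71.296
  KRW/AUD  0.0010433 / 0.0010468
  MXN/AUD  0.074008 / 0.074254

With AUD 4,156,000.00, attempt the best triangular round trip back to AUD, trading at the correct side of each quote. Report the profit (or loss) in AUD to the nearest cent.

Net result: AUD -6,495.81 (no profitable arbitrage after spreads)

Best loop AUD → MXN → KRW → AUD:
AUD 4,156,000.00 ÷ 0.074254 (buy MXN at ask) = MXN 55,970,048.75
MXN 55,970,048.75 × 71.061 (sell MXN at bid) = KRW 3,977,287,634
KRW 3,977,287,634 × 0.0010433 (sell KRW at bid) = AUD 4,149,504.19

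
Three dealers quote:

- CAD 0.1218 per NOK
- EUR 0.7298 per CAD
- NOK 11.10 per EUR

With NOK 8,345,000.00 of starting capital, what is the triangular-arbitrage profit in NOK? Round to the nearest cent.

Profit: NOK 112,698.80

Profitable loop is NOK → EUR → CAD → NOK:
NOK 8,345,000.00 ÷ 11.10 = EUR 751,801.80
EUR 751,801.80 ÷ 0.7298 = CAD 1,030,147.71
CAD 1,030,147.71 ÷ 0.1218 = NOK 8,457,698.80
Profit = NOK 8,457,698.80 − NOK 8,345,000.00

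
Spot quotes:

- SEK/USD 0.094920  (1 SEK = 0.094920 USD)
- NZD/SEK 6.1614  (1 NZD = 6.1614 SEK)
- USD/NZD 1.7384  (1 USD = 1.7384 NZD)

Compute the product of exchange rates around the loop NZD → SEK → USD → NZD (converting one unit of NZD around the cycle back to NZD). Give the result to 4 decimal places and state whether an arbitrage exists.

1.0167 (arbitrage exists)

Around NZD → SEK → USD → NZD: 1 × 6.1614 × 0.094920 × 1.7384 = 1.016686
Product > 1; profitable direction is NZD → SEK → USD → NZD.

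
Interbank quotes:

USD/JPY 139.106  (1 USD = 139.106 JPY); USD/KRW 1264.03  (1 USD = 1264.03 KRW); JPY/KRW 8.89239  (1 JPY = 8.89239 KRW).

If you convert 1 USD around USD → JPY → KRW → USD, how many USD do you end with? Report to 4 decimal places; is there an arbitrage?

Around USD → JPY → KRW → USD: 1 × 139.106 × 8.89239 ÷ 1264.03 = 0.978604
Product < 1; profitable direction is USD → KRW → JPY → USD.

0.9786 (arbitrage exists)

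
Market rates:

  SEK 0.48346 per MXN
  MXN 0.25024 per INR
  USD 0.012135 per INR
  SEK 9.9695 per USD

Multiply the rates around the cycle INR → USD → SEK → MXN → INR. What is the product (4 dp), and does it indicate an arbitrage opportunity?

Around INR → USD → SEK → MXN → INR: 1 × 0.012135 × 9.9695 ÷ 0.48346 ÷ 0.25024 = 0.999991
Product ≈ 1 (deviation 0.001%, within rounding noise).

1.0000 (no arbitrage)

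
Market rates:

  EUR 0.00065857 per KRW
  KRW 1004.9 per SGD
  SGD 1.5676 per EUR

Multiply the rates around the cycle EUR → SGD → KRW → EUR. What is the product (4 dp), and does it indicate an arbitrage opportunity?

1.0374 (arbitrage exists)

Around EUR → SGD → KRW → EUR: 1 × 1.5676 × 1004.9 × 0.00065857 = 1.037433
Product > 1; profitable direction is EUR → SGD → KRW → EUR.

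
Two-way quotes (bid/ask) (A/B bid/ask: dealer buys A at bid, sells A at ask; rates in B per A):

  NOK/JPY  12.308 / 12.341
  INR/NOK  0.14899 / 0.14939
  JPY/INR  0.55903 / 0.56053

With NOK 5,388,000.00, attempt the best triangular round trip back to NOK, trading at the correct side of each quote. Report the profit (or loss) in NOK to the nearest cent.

Best loop NOK → JPY → INR → NOK:
NOK 5,388,000.00 × 12.308 (sell NOK at bid) = JPY 66,315,504
JPY 66,315,504 × 0.55903 (sell JPY at bid) = INR 37,072,356.20
INR 37,072,356.20 × 0.14899 (sell INR at bid) = NOK 5,523,410.35

Net profit: NOK 135,410.35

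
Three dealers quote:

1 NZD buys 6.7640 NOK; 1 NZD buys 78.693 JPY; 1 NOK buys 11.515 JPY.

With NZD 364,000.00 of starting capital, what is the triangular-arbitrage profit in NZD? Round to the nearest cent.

Profitable loop is NZD → JPY → NOK → NZD:
NZD 364,000.00 × 78.693 = JPY 28,644,252
JPY 28,644,252 ÷ 11.515 = NOK 2,487,559.88
NOK 2,487,559.88 ÷ 6.7640 = NZD 367,764.62
Profit = NZD 367,764.62 − NZD 364,000.00

Profit: NZD 3,764.62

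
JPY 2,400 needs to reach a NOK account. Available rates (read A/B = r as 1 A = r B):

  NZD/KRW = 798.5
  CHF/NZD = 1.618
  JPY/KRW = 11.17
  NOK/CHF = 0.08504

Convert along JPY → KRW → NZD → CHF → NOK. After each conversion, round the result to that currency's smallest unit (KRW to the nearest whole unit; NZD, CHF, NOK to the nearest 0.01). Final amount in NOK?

NOK 244.00

JPY 2,400 × 11.17 = KRW 26,808
KRW 26,808 ÷ 798.5 = NZD 33.57
NZD 33.57 ÷ 1.618 = CHF 20.75
CHF 20.75 ÷ 0.08504 = NOK 244.00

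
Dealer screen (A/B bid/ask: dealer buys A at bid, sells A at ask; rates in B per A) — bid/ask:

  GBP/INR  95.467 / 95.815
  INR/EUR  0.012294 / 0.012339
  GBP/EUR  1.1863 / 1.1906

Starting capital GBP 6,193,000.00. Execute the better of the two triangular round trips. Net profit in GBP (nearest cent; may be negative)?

Net profit: GBP 21,155.87

Best loop GBP → EUR → INR → GBP:
GBP 6,193,000.00 × 1.1863 (sell GBP at bid) = EUR 7,346,755.90
EUR 7,346,755.90 ÷ 0.012339 (buy INR at ask) = INR 595,409,344.36
INR 595,409,344.36 ÷ 95.815 (buy GBP at ask) = GBP 6,214,155.87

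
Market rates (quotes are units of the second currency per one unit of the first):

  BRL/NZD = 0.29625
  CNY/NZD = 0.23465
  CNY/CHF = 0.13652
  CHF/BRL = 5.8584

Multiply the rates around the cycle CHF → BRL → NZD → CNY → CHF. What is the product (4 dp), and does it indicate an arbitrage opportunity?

Around CHF → BRL → NZD → CNY → CHF: 1 × 5.8584 × 0.29625 ÷ 0.23465 × 0.13652 = 1.009748
Product > 1; profitable direction is CHF → BRL → NZD → CNY → CHF.

1.0097 (arbitrage exists)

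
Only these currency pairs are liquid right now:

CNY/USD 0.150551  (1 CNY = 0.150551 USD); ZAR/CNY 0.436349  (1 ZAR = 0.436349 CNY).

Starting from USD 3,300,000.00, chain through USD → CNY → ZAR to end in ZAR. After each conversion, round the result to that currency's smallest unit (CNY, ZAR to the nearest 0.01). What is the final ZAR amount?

USD 3,300,000.00 ÷ 0.150551 = CNY 21,919,482.43
CNY 21,919,482.43 ÷ 0.436349 = ZAR 50,233,832.16

ZAR 50,233,832.16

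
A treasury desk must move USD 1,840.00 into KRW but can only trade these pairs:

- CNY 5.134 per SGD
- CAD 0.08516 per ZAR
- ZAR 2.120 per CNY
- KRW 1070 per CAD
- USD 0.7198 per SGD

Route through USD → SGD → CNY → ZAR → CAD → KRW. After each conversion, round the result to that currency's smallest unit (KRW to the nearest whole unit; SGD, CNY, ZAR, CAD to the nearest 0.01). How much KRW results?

KRW 2,535,237

USD 1,840.00 ÷ 0.7198 = SGD 2,556.27
SGD 2,556.27 × 5.134 = CNY 13,123.89
CNY 13,123.89 × 2.120 = ZAR 27,822.65
ZAR 27,822.65 × 0.08516 = CAD 2,369.38
CAD 2,369.38 × 1070 = KRW 2,535,237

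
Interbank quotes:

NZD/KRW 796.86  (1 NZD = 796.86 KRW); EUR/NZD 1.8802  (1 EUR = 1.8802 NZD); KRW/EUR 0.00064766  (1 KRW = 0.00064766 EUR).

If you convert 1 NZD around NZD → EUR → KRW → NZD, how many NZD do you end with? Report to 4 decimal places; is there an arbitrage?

1.0305 (arbitrage exists)

Around NZD → EUR → KRW → NZD: 1 ÷ 1.8802 ÷ 0.00064766 ÷ 796.86 = 1.030545
Product > 1; profitable direction is NZD → EUR → KRW → NZD.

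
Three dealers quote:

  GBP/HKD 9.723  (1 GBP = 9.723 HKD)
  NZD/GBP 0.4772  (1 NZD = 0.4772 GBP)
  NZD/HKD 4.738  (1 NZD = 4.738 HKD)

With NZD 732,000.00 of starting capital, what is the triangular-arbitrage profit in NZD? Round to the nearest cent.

Profitable loop is NZD → HKD → GBP → NZD:
NZD 732,000.00 × 4.738 = HKD 3,468,216.00
HKD 3,468,216.00 ÷ 9.723 = GBP 356,702.25
GBP 356,702.25 ÷ 0.4772 = NZD 747,490.05
Profit = NZD 747,490.05 − NZD 732,000.00

Profit: NZD 15,490.05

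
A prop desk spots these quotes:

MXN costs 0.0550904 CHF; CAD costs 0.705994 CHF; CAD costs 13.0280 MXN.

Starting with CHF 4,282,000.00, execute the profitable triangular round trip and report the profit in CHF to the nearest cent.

Profit: CHF 71,106.86

Profitable loop is CHF → CAD → MXN → CHF:
CHF 4,282,000.00 ÷ 0.705994 = CAD 6,065,207.35
CAD 6,065,207.35 × 13.0280 = MXN 79,017,521.40
MXN 79,017,521.40 × 0.0550904 = CHF 4,353,106.86
Profit = CHF 4,353,106.86 − CHF 4,282,000.00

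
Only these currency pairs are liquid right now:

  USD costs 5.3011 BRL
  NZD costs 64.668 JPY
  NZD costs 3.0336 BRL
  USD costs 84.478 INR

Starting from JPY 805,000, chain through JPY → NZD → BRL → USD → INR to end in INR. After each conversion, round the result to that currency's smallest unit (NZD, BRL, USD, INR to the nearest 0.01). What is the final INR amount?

INR 601,786.64

JPY 805,000 ÷ 64.668 = NZD 12,448.20
NZD 12,448.20 × 3.0336 = BRL 37,762.86
BRL 37,762.86 ÷ 5.3011 = USD 7,123.59
USD 7,123.59 × 84.478 = INR 601,786.64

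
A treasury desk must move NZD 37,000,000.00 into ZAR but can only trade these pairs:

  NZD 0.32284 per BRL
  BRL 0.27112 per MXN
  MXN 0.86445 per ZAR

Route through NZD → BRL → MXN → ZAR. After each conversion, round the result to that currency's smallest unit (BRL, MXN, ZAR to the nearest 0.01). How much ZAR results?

ZAR 489,004,607.26

NZD 37,000,000.00 ÷ 0.32284 = BRL 114,607,855.28
BRL 114,607,855.28 ÷ 0.27112 = MXN 422,720,032.75
MXN 422,720,032.75 ÷ 0.86445 = ZAR 489,004,607.26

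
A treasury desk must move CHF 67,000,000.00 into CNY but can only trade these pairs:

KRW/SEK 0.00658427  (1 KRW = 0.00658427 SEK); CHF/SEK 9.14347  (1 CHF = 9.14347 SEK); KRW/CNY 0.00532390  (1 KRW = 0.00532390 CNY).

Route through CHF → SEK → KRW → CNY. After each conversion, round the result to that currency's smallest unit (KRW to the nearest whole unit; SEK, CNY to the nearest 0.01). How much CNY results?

CNY 495,345,366.38

CHF 67,000,000.00 × 9.14347 = SEK 612,612,490.00
SEK 612,612,490.00 ÷ 0.00658427 = KRW 93,041,823,923
KRW 93,041,823,923 × 0.00532390 = CNY 495,345,366.38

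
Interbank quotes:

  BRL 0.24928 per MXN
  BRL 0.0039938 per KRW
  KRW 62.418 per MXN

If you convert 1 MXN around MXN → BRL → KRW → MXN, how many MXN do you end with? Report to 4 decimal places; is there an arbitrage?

1.0000 (no arbitrage)

Around MXN → BRL → KRW → MXN: 1 × 0.24928 ÷ 0.0039938 ÷ 62.418 = 0.999980
Product ≈ 1 (deviation 0.002%, within rounding noise).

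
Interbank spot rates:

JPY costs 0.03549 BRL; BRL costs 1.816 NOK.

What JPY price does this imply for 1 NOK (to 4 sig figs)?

NOK/JPY = 15.52

1 NOK ÷ 1.816 = 0.550661 BRL
0.550661 BRL ÷ 0.03549 = 15.5159 JPY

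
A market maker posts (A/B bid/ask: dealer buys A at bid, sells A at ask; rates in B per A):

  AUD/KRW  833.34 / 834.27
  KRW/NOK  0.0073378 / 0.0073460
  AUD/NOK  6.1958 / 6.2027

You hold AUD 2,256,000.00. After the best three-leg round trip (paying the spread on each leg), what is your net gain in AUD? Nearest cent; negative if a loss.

Best loop AUD → NOK → KRW → AUD:
AUD 2,256,000.00 × 6.1958 (sell AUD at bid) = NOK 13,977,724.80
NOK 13,977,724.80 ÷ 0.0073460 (buy KRW at ask) = KRW 1,902,766,785
KRW 1,902,766,785 ÷ 834.27 (buy AUD at ask) = AUD 2,280,756.57

Net profit: AUD 24,756.57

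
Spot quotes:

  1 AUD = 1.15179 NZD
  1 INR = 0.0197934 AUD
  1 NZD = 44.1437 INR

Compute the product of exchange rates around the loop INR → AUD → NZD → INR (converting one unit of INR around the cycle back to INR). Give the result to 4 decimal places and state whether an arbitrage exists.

1.0064 (arbitrage exists)

Around INR → AUD → NZD → INR: 1 × 0.0197934 × 1.15179 × 44.1437 = 1.006381
Product > 1; profitable direction is INR → AUD → NZD → INR.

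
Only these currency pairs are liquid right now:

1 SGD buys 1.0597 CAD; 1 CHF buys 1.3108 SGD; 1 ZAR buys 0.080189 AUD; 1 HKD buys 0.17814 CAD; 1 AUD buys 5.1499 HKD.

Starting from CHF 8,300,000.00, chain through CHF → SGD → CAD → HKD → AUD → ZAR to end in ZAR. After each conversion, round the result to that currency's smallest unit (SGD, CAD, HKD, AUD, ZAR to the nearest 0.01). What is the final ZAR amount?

ZAR 156,719,276.46

CHF 8,300,000.00 × 1.3108 = SGD 10,879,640.00
SGD 10,879,640.00 × 1.0597 = CAD 11,529,154.51
CAD 11,529,154.51 ÷ 0.17814 = HKD 64,719,627.88
HKD 64,719,627.88 ÷ 5.1499 = AUD 12,567,162.06
AUD 12,567,162.06 ÷ 0.080189 = ZAR 156,719,276.46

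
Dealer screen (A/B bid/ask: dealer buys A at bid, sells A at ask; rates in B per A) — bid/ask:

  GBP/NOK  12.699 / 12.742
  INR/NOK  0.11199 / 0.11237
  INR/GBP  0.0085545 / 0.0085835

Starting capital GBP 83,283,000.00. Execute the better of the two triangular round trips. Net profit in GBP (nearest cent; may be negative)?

Net profit: GBP 1,994,329.79

Best loop GBP → INR → NOK → GBP:
GBP 83,283,000.00 ÷ 0.0085835 (buy INR at ask) = INR 9,702,685,384.75
INR 9,702,685,384.75 × 0.11199 (sell INR at bid) = NOK 1,086,603,736.24
NOK 1,086,603,736.24 ÷ 12.742 (buy GBP at ask) = GBP 85,277,329.79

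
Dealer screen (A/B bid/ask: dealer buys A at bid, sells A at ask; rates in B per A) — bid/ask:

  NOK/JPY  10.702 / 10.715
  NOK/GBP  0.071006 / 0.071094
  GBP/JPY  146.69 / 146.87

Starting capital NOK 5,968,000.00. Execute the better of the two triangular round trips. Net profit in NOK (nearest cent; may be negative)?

Net profit: NOK 148,848.39

Best loop NOK → JPY → GBP → NOK:
NOK 5,968,000.00 × 10.702 (sell NOK at bid) = JPY 63,869,536
JPY 63,869,536 ÷ 146.87 (buy GBP at ask) = GBP 434,871.22
GBP 434,871.22 ÷ 0.071094 (buy NOK at ask) = NOK 6,116,848.39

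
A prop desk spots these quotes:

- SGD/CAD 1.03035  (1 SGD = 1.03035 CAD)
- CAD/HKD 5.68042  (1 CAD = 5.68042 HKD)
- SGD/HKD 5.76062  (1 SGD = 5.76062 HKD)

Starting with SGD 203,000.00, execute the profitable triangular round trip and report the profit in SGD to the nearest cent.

Profitable loop is SGD → CAD → HKD → SGD:
SGD 203,000.00 × 1.03035 = CAD 209,161.05
CAD 209,161.05 × 5.68042 = HKD 1,188,122.61
HKD 1,188,122.61 ÷ 5.76062 = SGD 206,249.09
Profit = SGD 206,249.09 − SGD 203,000.00

Profit: SGD 3,249.09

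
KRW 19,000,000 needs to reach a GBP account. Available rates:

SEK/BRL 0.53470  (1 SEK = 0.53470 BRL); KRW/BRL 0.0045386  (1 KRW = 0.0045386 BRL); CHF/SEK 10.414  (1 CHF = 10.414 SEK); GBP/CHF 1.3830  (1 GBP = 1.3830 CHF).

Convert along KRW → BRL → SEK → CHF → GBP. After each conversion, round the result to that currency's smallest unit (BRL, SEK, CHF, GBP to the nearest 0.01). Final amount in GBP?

KRW 19,000,000 × 0.0045386 = BRL 86,233.40
BRL 86,233.40 ÷ 0.53470 = SEK 161,274.36
SEK 161,274.36 ÷ 10.414 = CHF 15,486.30
CHF 15,486.30 ÷ 1.3830 = GBP 11,197.61

GBP 11,197.61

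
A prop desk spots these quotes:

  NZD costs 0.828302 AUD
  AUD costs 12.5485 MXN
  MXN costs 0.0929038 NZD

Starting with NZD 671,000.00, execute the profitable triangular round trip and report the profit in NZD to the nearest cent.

Profitable loop is NZD → MXN → AUD → NZD:
NZD 671,000.00 ÷ 0.0929038 = MXN 7,222,524.81
MXN 7,222,524.81 ÷ 12.5485 = AUD 575,568.78
AUD 575,568.78 ÷ 0.828302 = NZD 694,877.93
Profit = NZD 694,877.93 − NZD 671,000.00

Profit: NZD 23,877.93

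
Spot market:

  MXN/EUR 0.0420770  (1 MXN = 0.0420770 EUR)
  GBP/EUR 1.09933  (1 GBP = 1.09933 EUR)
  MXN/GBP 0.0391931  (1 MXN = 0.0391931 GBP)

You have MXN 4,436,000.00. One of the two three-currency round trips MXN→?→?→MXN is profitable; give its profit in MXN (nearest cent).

Profit: MXN 106,390.48

Profitable loop is MXN → GBP → EUR → MXN:
MXN 4,436,000.00 × 0.0391931 = GBP 173,860.59
GBP 173,860.59 × 1.09933 = EUR 191,130.16
EUR 191,130.16 ÷ 0.0420770 = MXN 4,542,390.48
Profit = MXN 4,542,390.48 − MXN 4,436,000.00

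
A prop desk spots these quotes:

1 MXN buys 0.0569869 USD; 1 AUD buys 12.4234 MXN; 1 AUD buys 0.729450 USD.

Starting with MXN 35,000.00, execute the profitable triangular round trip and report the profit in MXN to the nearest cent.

Profitable loop is MXN → AUD → USD → MXN:
MXN 35,000.00 ÷ 12.4234 = AUD 2,817.26
AUD 2,817.26 × 0.729450 = USD 2,055.05
USD 2,055.05 ÷ 0.0569869 = MXN 36,061.86
Profit = MXN 36,061.86 − MXN 35,000.00

Profit: MXN 1,061.86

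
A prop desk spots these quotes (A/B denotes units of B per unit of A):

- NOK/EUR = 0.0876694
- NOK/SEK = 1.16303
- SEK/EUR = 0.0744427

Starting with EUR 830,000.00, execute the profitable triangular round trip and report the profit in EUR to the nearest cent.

Profitable loop is EUR → SEK → NOK → EUR:
EUR 830,000.00 ÷ 0.0744427 = SEK 11,149,515.00
SEK 11,149,515.00 ÷ 1.16303 = NOK 9,586,609.97
NOK 9,586,609.97 × 0.0876694 = EUR 840,452.34
Profit = EUR 840,452.34 − EUR 830,000.00

Profit: EUR 10,452.34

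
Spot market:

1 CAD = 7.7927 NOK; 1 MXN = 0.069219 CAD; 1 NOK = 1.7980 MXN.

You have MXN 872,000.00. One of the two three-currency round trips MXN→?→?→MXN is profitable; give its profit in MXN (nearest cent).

Profitable loop is MXN → NOK → CAD → MXN:
MXN 872,000.00 ÷ 1.7980 = NOK 484,983.31
NOK 484,983.31 ÷ 7.7927 = CAD 62,235.59
CAD 62,235.59 ÷ 0.069219 = MXN 899,111.43
Profit = MXN 899,111.43 − MXN 872,000.00

Profit: MXN 27,111.43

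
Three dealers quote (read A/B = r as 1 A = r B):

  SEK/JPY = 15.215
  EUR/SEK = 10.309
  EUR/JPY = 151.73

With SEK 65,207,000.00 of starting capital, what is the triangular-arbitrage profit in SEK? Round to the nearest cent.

Profit: SEK 2,200,971.54

Profitable loop is SEK → JPY → EUR → SEK:
SEK 65,207,000.00 × 15.215 = JPY 992,124,505
JPY 992,124,505 ÷ 151.73 = EUR 6,538,749.79
EUR 6,538,749.79 × 10.309 = SEK 67,407,971.54
Profit = SEK 67,407,971.54 − SEK 65,207,000.00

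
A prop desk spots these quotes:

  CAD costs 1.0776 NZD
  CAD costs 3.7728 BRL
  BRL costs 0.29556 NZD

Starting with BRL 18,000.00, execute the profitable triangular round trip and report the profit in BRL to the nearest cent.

Profit: BRL 626.20

Profitable loop is BRL → NZD → CAD → BRL:
BRL 18,000.00 × 0.29556 = NZD 5,320.08
NZD 5,320.08 ÷ 1.0776 = CAD 4,936.97
CAD 4,936.97 × 3.7728 = BRL 18,626.20
Profit = BRL 18,626.20 − BRL 18,000.00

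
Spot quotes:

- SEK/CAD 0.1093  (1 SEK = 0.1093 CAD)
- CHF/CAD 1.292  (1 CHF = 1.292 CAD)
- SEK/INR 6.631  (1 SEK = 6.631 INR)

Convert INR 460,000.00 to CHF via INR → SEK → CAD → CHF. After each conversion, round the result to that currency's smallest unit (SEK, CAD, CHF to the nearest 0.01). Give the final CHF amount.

CHF 5,868.63

INR 460,000.00 ÷ 6.631 = SEK 69,371.14
SEK 69,371.14 × 0.1093 = CAD 7,582.27
CAD 7,582.27 ÷ 1.292 = CHF 5,868.63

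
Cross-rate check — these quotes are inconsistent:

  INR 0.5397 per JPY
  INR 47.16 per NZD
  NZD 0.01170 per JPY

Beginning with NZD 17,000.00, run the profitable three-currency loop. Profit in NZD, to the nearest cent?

Profitable loop is NZD → INR → JPY → NZD:
NZD 17,000.00 × 47.16 = INR 801,720.00
INR 801,720.00 ÷ 0.5397 = JPY 1,485,492
JPY 1,485,492 × 0.01170 = NZD 17,380.26
Profit = NZD 17,380.26 − NZD 17,000.00

Profit: NZD 380.26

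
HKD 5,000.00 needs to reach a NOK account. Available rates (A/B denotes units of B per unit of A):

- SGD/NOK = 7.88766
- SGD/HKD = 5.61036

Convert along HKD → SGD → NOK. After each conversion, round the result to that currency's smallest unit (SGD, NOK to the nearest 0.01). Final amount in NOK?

NOK 7,029.56

HKD 5,000.00 ÷ 5.61036 = SGD 891.21
SGD 891.21 × 7.88766 = NOK 7,029.56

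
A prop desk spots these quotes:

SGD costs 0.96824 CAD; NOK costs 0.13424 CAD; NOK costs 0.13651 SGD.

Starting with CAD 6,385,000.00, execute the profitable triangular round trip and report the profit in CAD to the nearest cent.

Profit: CAD 99,781.66

Profitable loop is CAD → SGD → NOK → CAD:
CAD 6,385,000.00 ÷ 0.96824 = SGD 6,594,439.40
SGD 6,594,439.40 ÷ 0.13651 = NOK 48,307,372.32
NOK 48,307,372.32 × 0.13424 = CAD 6,484,781.66
Profit = CAD 6,484,781.66 − CAD 6,385,000.00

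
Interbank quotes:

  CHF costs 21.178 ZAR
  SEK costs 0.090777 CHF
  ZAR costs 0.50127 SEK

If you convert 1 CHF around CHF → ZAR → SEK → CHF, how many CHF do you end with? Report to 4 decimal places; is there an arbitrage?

Around CHF → ZAR → SEK → CHF: 1 × 21.178 × 0.50127 × 0.090777 = 0.963679
Product < 1; profitable direction is CHF → SEK → ZAR → CHF.

0.9637 (arbitrage exists)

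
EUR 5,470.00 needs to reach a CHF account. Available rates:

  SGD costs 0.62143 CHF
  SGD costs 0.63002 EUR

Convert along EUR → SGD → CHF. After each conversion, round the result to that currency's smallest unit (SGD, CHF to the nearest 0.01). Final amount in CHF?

EUR 5,470.00 ÷ 0.63002 = SGD 8,682.26
SGD 8,682.26 × 0.62143 = CHF 5,395.42

CHF 5,395.42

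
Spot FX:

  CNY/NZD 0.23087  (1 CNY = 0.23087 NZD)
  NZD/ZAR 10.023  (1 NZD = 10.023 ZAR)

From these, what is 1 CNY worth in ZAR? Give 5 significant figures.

1 CNY × 0.23087 = 0.23087 NZD
0.23087 NZD × 10.023 = 2.31401 ZAR

CNY/ZAR = 2.3140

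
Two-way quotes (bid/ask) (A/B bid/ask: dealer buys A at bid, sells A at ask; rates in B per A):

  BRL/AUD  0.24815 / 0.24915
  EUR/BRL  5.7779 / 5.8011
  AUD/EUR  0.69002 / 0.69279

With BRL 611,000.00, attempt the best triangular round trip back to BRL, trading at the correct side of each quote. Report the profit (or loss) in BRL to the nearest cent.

Best loop BRL → EUR → AUD → BRL:
BRL 611,000.00 ÷ 5.8011 (buy EUR at ask) = EUR 105,324.85
EUR 105,324.85 ÷ 0.69279 (buy AUD at ask) = AUD 152,029.98
AUD 152,029.98 ÷ 0.24915 (buy BRL at ask) = BRL 610,194.60

Net result: BRL -805.40 (no profitable arbitrage after spreads)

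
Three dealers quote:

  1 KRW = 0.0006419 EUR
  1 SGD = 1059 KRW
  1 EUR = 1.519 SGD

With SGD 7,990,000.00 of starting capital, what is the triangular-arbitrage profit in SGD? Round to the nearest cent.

Profitable loop is SGD → KRW → EUR → SGD:
SGD 7,990,000.00 × 1059 = KRW 8,461,410,000
KRW 8,461,410,000 × 0.0006419 = EUR 5,431,379.08
EUR 5,431,379.08 × 1.519 = SGD 8,250,264.82
Profit = SGD 8,250,264.82 − SGD 7,990,000.00

Profit: SGD 260,264.82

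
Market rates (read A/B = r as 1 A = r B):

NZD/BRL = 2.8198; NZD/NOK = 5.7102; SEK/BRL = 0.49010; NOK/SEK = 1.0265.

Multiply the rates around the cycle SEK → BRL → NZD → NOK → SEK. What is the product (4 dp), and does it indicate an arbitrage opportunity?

1.0188 (arbitrage exists)

Around SEK → BRL → NZD → NOK → SEK: 1 × 0.49010 ÷ 2.8198 × 5.7102 × 1.0265 = 1.018771
Product > 1; profitable direction is SEK → BRL → NZD → NOK → SEK.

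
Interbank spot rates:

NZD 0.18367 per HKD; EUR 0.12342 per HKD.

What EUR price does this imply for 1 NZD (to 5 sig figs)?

NZD/EUR = 0.67197

1 NZD ÷ 0.18367 = 5.44455 HKD
5.44455 HKD × 0.12342 = 0.671966 EUR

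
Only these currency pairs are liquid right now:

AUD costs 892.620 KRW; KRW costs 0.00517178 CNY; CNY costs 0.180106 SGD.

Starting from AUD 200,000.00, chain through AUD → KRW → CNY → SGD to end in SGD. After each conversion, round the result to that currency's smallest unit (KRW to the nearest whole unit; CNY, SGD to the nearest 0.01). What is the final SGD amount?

SGD 166,289.50

AUD 200,000.00 × 892.620 = KRW 178,524,000
KRW 178,524,000 × 0.00517178 = CNY 923,286.85
CNY 923,286.85 × 0.180106 = SGD 166,289.50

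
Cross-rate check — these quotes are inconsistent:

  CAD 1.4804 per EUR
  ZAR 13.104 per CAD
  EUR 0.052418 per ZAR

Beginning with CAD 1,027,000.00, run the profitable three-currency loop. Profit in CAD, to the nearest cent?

Profitable loop is CAD → ZAR → EUR → CAD:
CAD 1,027,000.00 × 13.104 = ZAR 13,457,808.00
ZAR 13,457,808.00 × 0.052418 = EUR 705,431.38
EUR 705,431.38 × 1.4804 = CAD 1,044,320.61
Profit = CAD 1,044,320.61 − CAD 1,027,000.00

Profit: CAD 17,320.61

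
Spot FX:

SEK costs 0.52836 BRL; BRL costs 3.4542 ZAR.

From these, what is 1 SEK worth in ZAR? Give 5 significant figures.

SEK/ZAR = 1.8251

1 SEK × 0.52836 = 0.52836 BRL
0.52836 BRL × 3.4542 = 1.82506 ZAR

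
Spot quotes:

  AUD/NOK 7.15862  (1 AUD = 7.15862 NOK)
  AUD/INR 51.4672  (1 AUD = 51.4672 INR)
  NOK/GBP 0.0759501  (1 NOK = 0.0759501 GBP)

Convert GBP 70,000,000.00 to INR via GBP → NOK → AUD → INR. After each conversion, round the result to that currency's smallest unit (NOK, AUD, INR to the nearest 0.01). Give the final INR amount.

GBP 70,000,000.00 ÷ 0.0759501 = NOK 921,657,772.67
NOK 921,657,772.67 ÷ 7.15862 = AUD 128,747,967.16
AUD 128,747,967.16 × 51.4672 = INR 6,626,297,375.42

INR 6,626,297,375.42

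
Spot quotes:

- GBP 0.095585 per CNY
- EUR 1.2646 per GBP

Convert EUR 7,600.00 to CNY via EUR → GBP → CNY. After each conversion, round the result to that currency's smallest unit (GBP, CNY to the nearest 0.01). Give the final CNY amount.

EUR 7,600.00 ÷ 1.2646 = GBP 6,009.81
GBP 6,009.81 ÷ 0.095585 = CNY 62,873.99

CNY 62,873.99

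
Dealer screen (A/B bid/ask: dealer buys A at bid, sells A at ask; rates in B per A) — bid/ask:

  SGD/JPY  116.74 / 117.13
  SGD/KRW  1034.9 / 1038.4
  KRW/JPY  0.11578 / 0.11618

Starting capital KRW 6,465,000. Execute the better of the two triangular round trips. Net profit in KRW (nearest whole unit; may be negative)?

Best loop KRW → JPY → SGD → KRW:
KRW 6,465,000 × 0.11578 (sell KRW at bid) = JPY 748,518
JPY 748,518 ÷ 117.13 (buy SGD at ask) = SGD 6,390.49
SGD 6,390.49 × 1034.9 (sell SGD at bid) = KRW 6,613,515

Net profit: KRW 148,515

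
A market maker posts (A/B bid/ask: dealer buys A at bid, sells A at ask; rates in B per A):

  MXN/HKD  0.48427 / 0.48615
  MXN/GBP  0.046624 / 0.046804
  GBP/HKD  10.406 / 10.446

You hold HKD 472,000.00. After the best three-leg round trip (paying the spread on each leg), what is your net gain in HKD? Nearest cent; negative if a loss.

Net result: HKD -952.11 (no profitable arbitrage after spreads)

Best loop HKD → MXN → GBP → HKD:
HKD 472,000.00 ÷ 0.48615 (buy MXN at ask) = MXN 970,893.76
MXN 970,893.76 × 0.046624 (sell MXN at bid) = GBP 45,266.95
GBP 45,266.95 × 10.406 (sell GBP at bid) = HKD 471,047.89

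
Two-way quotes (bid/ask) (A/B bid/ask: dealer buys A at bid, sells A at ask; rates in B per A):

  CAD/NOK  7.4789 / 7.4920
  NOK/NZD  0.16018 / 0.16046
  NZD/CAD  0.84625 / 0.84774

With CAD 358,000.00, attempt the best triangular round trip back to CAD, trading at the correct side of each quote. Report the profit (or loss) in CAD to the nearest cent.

Best loop CAD → NOK → NZD → CAD:
CAD 358,000.00 × 7.4789 (sell CAD at bid) = NOK 2,677,446.20
NOK 2,677,446.20 × 0.16018 (sell NOK at bid) = NZD 428,873.33
NZD 428,873.33 × 0.84625 (sell NZD at bid) = CAD 362,934.06

Net profit: CAD 4,934.06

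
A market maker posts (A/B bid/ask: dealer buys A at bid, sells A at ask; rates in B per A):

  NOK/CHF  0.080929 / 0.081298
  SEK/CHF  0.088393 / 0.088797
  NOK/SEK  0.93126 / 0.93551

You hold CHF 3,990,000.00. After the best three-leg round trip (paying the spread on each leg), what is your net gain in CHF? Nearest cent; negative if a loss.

Net profit: CHF 50,004.58

Best loop CHF → NOK → SEK → CHF:
CHF 3,990,000.00 ÷ 0.081298 (buy NOK at ask) = NOK 49,078,698.12
NOK 49,078,698.12 × 0.93126 (sell NOK at bid) = SEK 45,705,028.41
SEK 45,705,028.41 × 0.088393 (sell SEK at bid) = CHF 4,040,004.58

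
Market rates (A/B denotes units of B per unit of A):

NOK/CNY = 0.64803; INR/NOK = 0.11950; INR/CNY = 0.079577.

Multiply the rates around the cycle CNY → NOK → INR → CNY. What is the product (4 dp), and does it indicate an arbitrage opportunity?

1.0276 (arbitrage exists)

Around CNY → NOK → INR → CNY: 1 ÷ 0.64803 ÷ 0.11950 × 0.079577 = 1.027601
Product > 1; profitable direction is CNY → NOK → INR → CNY.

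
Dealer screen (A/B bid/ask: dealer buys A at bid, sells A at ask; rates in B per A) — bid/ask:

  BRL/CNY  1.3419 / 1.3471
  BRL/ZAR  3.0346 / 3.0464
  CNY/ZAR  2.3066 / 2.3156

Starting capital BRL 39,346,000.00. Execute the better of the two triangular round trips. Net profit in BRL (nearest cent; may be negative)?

Best loop BRL → CNY → ZAR → BRL:
BRL 39,346,000.00 × 1.3419 (sell BRL at bid) = CNY 52,798,397.40
CNY 52,798,397.40 × 2.3066 (sell CNY at bid) = ZAR 121,784,783.44
ZAR 121,784,783.44 ÷ 3.0464 (buy BRL at ask) = BRL 39,976,622.72

Net profit: BRL 630,622.72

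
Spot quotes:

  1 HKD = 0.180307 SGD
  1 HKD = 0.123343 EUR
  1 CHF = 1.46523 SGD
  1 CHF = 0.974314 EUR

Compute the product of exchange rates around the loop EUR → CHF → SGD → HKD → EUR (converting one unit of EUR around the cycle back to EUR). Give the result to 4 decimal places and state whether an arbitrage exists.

Around EUR → CHF → SGD → HKD → EUR: 1 ÷ 0.974314 × 1.46523 ÷ 0.180307 × 0.123343 = 1.028747
Product > 1; profitable direction is EUR → CHF → SGD → HKD → EUR.

1.0287 (arbitrage exists)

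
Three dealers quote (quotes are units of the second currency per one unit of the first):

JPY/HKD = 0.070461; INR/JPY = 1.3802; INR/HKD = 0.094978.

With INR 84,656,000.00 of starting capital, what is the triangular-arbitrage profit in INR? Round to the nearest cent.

Profitable loop is INR → JPY → HKD → INR:
INR 84,656,000.00 × 1.3802 = JPY 116,842,211
JPY 116,842,211 × 0.070461 = HKD 8,232,819.04
HKD 8,232,819.04 ÷ 0.094978 = INR 86,681,326.66
Profit = INR 86,681,326.66 − INR 84,656,000.00

Profit: INR 2,025,326.66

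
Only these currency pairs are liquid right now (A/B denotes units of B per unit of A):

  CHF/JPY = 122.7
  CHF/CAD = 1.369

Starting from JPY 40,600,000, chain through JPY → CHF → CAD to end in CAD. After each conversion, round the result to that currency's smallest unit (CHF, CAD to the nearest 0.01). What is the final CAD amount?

CAD 452,986.15

JPY 40,600,000 ÷ 122.7 = CHF 330,888.35
CHF 330,888.35 × 1.369 = CAD 452,986.15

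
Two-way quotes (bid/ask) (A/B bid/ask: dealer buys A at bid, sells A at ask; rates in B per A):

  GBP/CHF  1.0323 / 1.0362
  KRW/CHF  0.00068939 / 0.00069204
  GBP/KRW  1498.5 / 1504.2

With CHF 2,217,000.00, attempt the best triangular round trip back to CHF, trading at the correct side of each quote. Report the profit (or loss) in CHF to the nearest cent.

Net result: CHF -6,737.62 (no profitable arbitrage after spreads)

Best loop CHF → GBP → KRW → CHF:
CHF 2,217,000.00 ÷ 1.0362 (buy GBP at ask) = GBP 2,139,548.35
GBP 2,139,548.35 × 1498.5 (sell GBP at bid) = KRW 3,206,113,202
KRW 3,206,113,202 × 0.00068939 (sell KRW at bid) = CHF 2,210,262.38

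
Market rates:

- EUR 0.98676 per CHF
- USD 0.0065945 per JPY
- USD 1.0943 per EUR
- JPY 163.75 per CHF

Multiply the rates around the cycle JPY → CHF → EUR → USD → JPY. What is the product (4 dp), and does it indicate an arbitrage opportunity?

1.0000 (no arbitrage)

Around JPY → CHF → EUR → USD → JPY: 1 ÷ 163.75 × 0.98676 × 1.0943 ÷ 0.0065945 = 0.999965
Product ≈ 1 (deviation 0.004%, within rounding noise).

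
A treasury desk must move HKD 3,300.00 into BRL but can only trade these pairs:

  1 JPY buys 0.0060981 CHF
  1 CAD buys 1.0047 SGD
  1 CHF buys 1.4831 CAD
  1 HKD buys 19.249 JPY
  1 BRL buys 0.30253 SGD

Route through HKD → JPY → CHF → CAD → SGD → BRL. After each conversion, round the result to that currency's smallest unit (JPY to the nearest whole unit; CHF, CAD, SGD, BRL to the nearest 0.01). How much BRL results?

BRL 1,907.88

HKD 3,300.00 × 19.249 = JPY 63,522
JPY 63,522 × 0.0060981 = CHF 387.36
CHF 387.36 × 1.4831 = CAD 574.49
CAD 574.49 × 1.0047 = SGD 577.19
SGD 577.19 ÷ 0.30253 = BRL 1,907.88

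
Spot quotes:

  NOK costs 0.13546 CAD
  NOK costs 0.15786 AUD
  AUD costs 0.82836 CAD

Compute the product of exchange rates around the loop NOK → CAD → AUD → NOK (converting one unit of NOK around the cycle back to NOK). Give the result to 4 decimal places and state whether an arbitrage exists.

1.0359 (arbitrage exists)

Around NOK → CAD → AUD → NOK: 1 × 0.13546 ÷ 0.82836 ÷ 0.15786 = 1.035905
Product > 1; profitable direction is NOK → CAD → AUD → NOK.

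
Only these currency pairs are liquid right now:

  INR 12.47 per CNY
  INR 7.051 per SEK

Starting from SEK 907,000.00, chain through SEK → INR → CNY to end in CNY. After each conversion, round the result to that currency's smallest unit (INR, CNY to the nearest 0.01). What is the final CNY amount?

SEK 907,000.00 × 7.051 = INR 6,395,257.00
INR 6,395,257.00 ÷ 12.47 = CNY 512,851.40

CNY 512,851.40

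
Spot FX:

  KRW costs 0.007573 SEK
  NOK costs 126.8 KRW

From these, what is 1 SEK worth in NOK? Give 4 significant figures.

1 SEK ÷ 0.007573 = 132.048 KRW
132.048 KRW ÷ 126.8 = 1.04139 NOK

SEK/NOK = 1.041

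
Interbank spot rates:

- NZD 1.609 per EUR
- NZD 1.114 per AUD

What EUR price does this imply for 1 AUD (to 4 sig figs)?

AUD/EUR = 0.6924

1 AUD × 1.114 = 1.114 NZD
1.114 NZD ÷ 1.609 = 0.692356 EUR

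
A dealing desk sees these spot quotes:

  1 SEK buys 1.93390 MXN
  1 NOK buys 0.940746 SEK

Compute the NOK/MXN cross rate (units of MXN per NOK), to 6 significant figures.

NOK/MXN = 1.81931

1 NOK × 0.940746 = 0.940746 SEK
0.940746 SEK × 1.93390 = 1.81931 MXN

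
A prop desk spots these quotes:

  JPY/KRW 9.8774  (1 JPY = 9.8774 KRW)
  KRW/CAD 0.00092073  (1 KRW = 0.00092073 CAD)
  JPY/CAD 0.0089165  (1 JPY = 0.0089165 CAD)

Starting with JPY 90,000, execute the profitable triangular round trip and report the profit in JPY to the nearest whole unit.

Profitable loop is JPY → KRW → CAD → JPY:
JPY 90,000 × 9.8774 = KRW 888,966
KRW 888,966 × 0.00092073 = CAD 818.50
CAD 818.50 ÷ 0.0089165 = JPY 91,796
Profit = JPY 91,796 − JPY 90,000

Profit: JPY 1,796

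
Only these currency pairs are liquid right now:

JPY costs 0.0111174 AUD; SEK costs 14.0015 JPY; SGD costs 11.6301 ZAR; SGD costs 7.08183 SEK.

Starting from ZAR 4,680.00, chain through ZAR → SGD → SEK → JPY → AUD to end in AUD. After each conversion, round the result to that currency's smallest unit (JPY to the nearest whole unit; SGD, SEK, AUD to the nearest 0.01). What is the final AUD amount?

ZAR 4,680.00 ÷ 11.6301 = SGD 402.40
SGD 402.40 × 7.08183 = SEK 2,849.73
SEK 2,849.73 × 14.0015 = JPY 39,900
JPY 39,900 × 0.0111174 = AUD 443.58

AUD 443.58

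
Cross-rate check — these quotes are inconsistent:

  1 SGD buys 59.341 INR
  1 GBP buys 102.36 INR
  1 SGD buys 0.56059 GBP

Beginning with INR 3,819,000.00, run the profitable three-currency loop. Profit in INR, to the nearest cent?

Profit: INR 130,379.75

Profitable loop is INR → GBP → SGD → INR:
INR 3,819,000.00 ÷ 102.36 = GBP 37,309.50
GBP 37,309.50 ÷ 0.56059 = SGD 66,553.98
SGD 66,553.98 × 59.341 = INR 3,949,379.75
Profit = INR 3,949,379.75 − INR 3,819,000.00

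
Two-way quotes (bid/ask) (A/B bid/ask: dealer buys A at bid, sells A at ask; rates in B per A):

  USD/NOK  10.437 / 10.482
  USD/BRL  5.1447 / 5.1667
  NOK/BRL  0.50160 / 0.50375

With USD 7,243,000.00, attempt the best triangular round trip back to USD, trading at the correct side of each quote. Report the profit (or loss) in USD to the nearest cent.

Net profit: USD 96,026.42

Best loop USD → NOK → BRL → USD:
USD 7,243,000.00 × 10.437 (sell USD at bid) = NOK 75,595,191.00
NOK 75,595,191.00 × 0.50160 (sell NOK at bid) = BRL 37,918,547.81
BRL 37,918,547.81 ÷ 5.1667 (buy USD at ask) = USD 7,339,026.42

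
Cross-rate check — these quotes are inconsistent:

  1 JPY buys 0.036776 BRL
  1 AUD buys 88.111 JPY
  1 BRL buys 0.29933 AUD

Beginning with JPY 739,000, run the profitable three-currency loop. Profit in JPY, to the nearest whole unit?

Profitable loop is JPY → AUD → BRL → JPY:
JPY 739,000 ÷ 88.111 = AUD 8,387.15
AUD 8,387.15 ÷ 0.29933 = BRL 28,019.74
BRL 28,019.74 ÷ 0.036776 = JPY 761,903
Profit = JPY 761,903 − JPY 739,000

Profit: JPY 22,903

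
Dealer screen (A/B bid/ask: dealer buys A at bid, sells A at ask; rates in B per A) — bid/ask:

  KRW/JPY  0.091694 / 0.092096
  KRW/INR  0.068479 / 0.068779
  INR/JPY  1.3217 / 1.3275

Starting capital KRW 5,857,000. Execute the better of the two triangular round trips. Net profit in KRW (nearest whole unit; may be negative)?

Best loop KRW → JPY → INR → KRW:
KRW 5,857,000 × 0.091694 (sell KRW at bid) = JPY 537,052
JPY 537,052 ÷ 1.3275 (buy INR at ask) = INR 404,558.76
INR 404,558.76 ÷ 0.068779 (buy KRW at ask) = KRW 5,882,010

Net profit: KRW 25,010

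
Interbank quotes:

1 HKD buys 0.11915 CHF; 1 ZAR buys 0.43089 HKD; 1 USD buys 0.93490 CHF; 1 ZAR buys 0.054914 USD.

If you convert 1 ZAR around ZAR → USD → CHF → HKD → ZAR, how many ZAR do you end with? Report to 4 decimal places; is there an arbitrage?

1.0000 (no arbitrage)

Around ZAR → USD → CHF → HKD → ZAR: 1 × 0.054914 × 0.93490 ÷ 0.11915 ÷ 0.43089 = 0.999972
Product ≈ 1 (deviation 0.003%, within rounding noise).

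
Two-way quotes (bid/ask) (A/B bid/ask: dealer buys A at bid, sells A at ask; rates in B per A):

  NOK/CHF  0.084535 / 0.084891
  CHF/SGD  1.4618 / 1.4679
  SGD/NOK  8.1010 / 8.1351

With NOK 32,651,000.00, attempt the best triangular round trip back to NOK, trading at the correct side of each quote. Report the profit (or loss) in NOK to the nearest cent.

Net profit: NOK 34,838.73

Best loop NOK → CHF → SGD → NOK:
NOK 32,651,000.00 × 0.084535 (sell NOK at bid) = CHF 2,760,152.29
CHF 2,760,152.29 × 1.4618 (sell CHF at bid) = SGD 4,034,790.61
SGD 4,034,790.61 × 8.1010 (sell SGD at bid) = NOK 32,685,838.73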